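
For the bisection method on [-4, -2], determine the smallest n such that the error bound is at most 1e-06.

We need (b-a)/2^n ≤ 1e-06
(-2 - (-4))/2^n ≤ 1e-06
2/2^n ≤ 1e-06
2^n ≥ 2000000
n ≥ log₂(2000000) = 20.93
n ≥ 21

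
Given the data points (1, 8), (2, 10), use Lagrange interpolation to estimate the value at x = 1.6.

Lagrange interpolation formula:
P(x) = Σ yᵢ × Lᵢ(x)
where Lᵢ(x) = Π_{j≠i} (x - xⱼ)/(xᵢ - xⱼ)

L_0(1.6) = (1.6 - 2)/(1 - 2) = 0.400000
L_1(1.6) = (1.6 - 1)/(2 - 1) = 0.600000

P(1.6) = 8×L_0(1.6) + 10×L_1(1.6)
P(1.6) = 9.200000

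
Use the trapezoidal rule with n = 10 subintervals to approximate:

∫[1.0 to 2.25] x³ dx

f(x) = x³
a = 1.0, b = 2.25, n = 10
h = (b - a)/n = 0.125000

Trapezoidal rule: (h/2)[f(x₀) + 2f(x₁) + 2f(x₂) + ... + f(xₙ)]

x_0 = 1.0000, f(x_0) = 1.000000, coefficient = 1
x_1 = 1.1250, f(x_1) = 1.423828, coefficient = 2
x_2 = 1.2500, f(x_2) = 1.953125, coefficient = 2
x_3 = 1.3750, f(x_3) = 2.599609, coefficient = 2
x_4 = 1.5000, f(x_4) = 3.375000, coefficient = 2
x_5 = 1.6250, f(x_5) = 4.291016, coefficient = 2
x_6 = 1.7500, f(x_6) = 5.359375, coefficient = 2
x_7 = 1.8750, f(x_7) = 6.591797, coefficient = 2
x_8 = 2.0000, f(x_8) = 8.000000, coefficient = 2
x_9 = 2.1250, f(x_9) = 9.595703, coefficient = 2
x_10 = 2.2500, f(x_10) = 11.390625, coefficient = 1

I ≈ (0.125000/2) × 98.769531 = 6.173096
Exact value: 6.157227
Error: 0.015869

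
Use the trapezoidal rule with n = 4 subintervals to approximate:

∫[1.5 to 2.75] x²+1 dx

f(x) = x²+1
a = 1.5, b = 2.75, n = 4
h = (b - a)/n = 0.312500

Trapezoidal rule: (h/2)[f(x₀) + 2f(x₁) + 2f(x₂) + ... + f(xₙ)]

x_0 = 1.5000, f(x_0) = 3.250000, coefficient = 1
x_1 = 1.8125, f(x_1) = 4.285156, coefficient = 2
x_2 = 2.1250, f(x_2) = 5.515625, coefficient = 2
x_3 = 2.4375, f(x_3) = 6.941406, coefficient = 2
x_4 = 2.7500, f(x_4) = 8.562500, coefficient = 1

I ≈ (0.312500/2) × 45.296875 = 7.077637
Exact value: 7.057292
Error: 0.020345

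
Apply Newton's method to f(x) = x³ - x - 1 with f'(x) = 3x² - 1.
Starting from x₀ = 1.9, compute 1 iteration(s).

f(x) = x³ - x - 1
f'(x) = 3x² - 1
x₀ = 1.9

Newton-Raphson formula: x_{n+1} = x_n - f(x_n)/f'(x_n)

Iteration 1:
  f(1.900000) = 3.959000
  f'(1.900000) = 9.830000
  x_1 = 1.900000 - 3.959000/9.830000 = 1.497253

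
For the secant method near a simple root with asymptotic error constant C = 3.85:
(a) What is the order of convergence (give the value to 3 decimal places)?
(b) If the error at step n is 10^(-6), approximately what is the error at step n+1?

(a) Secant method has superlinear convergence with order φ = (1+√5)/2 ≈ 1.618.
    This means |e_{n+1}| ≈ C|e_n|^1.618.

(b) With |e_n| = 10^(-6) and C = 3.85:
    |e_{n+1}| ≈ 3.85 × (10^(-6))^1.618 = 3.85 × 10^(-9.71)

(a) ≈ 1.618 (golden ratio); (b) |e_{n+1}| ≈ 7.538e-10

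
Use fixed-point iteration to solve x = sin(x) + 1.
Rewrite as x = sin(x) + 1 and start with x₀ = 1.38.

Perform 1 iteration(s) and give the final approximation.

Equation: x = sin(x) + 1
Fixed-point form: x = sin(x) + 1
x₀ = 1.38

x_1 = g(1.380000) = 1.981854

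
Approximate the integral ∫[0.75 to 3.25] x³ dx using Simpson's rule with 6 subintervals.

f(x) = x³
a = 0.75, b = 3.25, n = 6
h = (b - a)/n = 0.416667

Simpson's rule: (h/3)[f(x₀) + 4f(x₁) + 2f(x₂) + ... + f(xₙ)]

x_0 = 0.7500, f(x_0) = 0.421875, coefficient = 1
x_1 = 1.1667, f(x_1) = 1.587963, coefficient = 4
x_2 = 1.5833, f(x_2) = 3.969329, coefficient = 2
x_3 = 2.0000, f(x_3) = 8.000000, coefficient = 4
x_4 = 2.4167, f(x_4) = 14.114005, coefficient = 2
x_5 = 2.8333, f(x_5) = 22.745370, coefficient = 4
x_6 = 3.2500, f(x_6) = 34.328125, coefficient = 1

I ≈ (0.416667/3) × 200.250000 = 27.812500
Exact value: 27.812500
Error: 0.000000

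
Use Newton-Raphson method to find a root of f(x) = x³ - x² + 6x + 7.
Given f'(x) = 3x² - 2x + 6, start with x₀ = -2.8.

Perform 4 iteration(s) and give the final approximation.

f(x) = x³ - x² + 6x + 7
f'(x) = 3x² - 2x + 6
x₀ = -2.8

Newton-Raphson formula: x_{n+1} = x_n - f(x_n)/f'(x_n)

Iteration 1:
  f(-2.800000) = -39.592000
  f'(-2.800000) = 35.120000
  x_1 = -2.800000 - (-39.592000)/35.120000 = -1.672665
Iteration 2:
  f(-1.672665) = -10.513597
  f'(-1.672665) = 17.738756
  x_2 = -1.672665 - (-10.513597)/17.738756 = -1.079974
Iteration 3:
  f(-1.079974) = -1.905814
  f'(-1.079974) = 11.658983
  x_3 = -1.079974 - (-1.905814)/11.658983 = -0.916511
Iteration 4:
  f(-0.916511) = -0.108924
  f'(-0.916511) = 10.353001
  x_4 = -0.916511 - (-0.108924)/10.353001 = -0.905990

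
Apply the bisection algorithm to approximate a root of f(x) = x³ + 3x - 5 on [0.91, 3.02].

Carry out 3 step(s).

f(x) = x³ + 3x - 5
Initial interval: [0.91, 3.02]

Iteration 1:
  c_1 = (0.910000 + 3.020000)/2 = 1.965000
  f(c_1) = f(1.965000) = 8.482307
  f(a) × f(c) < 0, new interval: [0.910000, 1.965000]
Iteration 2:
  c_2 = (0.910000 + 1.965000)/2 = 1.437500
  f(c_2) = f(1.437500) = 2.282959
  f(a) × f(c) < 0, new interval: [0.910000, 1.437500]
Iteration 3:
  c_3 = (0.910000 + 1.437500)/2 = 1.173750
  f(c_3) = f(1.173750) = 0.138313
  f(a) × f(c) < 0, new interval: [0.910000, 1.173750]

After 3 iteration(s), the approximation is c_3 = 1.173750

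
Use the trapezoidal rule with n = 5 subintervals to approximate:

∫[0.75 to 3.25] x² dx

f(x) = x²
a = 0.75, b = 3.25, n = 5
h = (b - a)/n = 0.500000

Trapezoidal rule: (h/2)[f(x₀) + 2f(x₁) + 2f(x₂) + ... + f(xₙ)]

x_0 = 0.7500, f(x_0) = 0.562500, coefficient = 1
x_1 = 1.2500, f(x_1) = 1.562500, coefficient = 2
x_2 = 1.7500, f(x_2) = 3.062500, coefficient = 2
x_3 = 2.2500, f(x_3) = 5.062500, coefficient = 2
x_4 = 2.7500, f(x_4) = 7.562500, coefficient = 2
x_5 = 3.2500, f(x_5) = 10.562500, coefficient = 1

I ≈ (0.500000/2) × 45.625000 = 11.406250
Exact value: 11.302083
Error: 0.104167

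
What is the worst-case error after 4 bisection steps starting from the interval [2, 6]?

Bisection error bound: |error| ≤ (b-a)/2^n
|error| ≤ (6 - 2)/2^4 = 4/2^4
|error| ≤ 0.2500000000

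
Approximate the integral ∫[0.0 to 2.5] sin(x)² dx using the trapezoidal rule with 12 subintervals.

f(x) = sin(x)²
a = 0.0, b = 2.5, n = 12
h = (b - a)/n = 0.208333

Trapezoidal rule: (h/2)[f(x₀) + 2f(x₁) + 2f(x₂) + ... + f(xₙ)]

x_0 = 0.0000, f(x_0) = 0.000000, coefficient = 1
x_1 = 0.2083, f(x_1) = 0.042778, coefficient = 2
x_2 = 0.4167, f(x_2) = 0.163794, coefficient = 2
x_3 = 0.6250, f(x_3) = 0.342339, coefficient = 2
x_4 = 0.8333, f(x_4) = 0.547862, coefficient = 2
x_5 = 1.0417, f(x_5) = 0.745195, coefficient = 2
x_6 = 1.2500, f(x_6) = 0.900572, coefficient = 2
x_7 = 1.4583, f(x_7) = 0.987405, coefficient = 2
x_8 = 1.6667, f(x_8) = 0.990837, coefficient = 2
x_9 = 1.8750, f(x_9) = 0.910280, coefficient = 2
x_10 = 2.0833, f(x_10) = 0.759518, coefficient = 2
x_11 = 2.2917, f(x_11) = 0.564349, coefficient = 2
x_12 = 2.5000, f(x_12) = 0.358169, coefficient = 1

I ≈ (0.208333/2) × 14.268026 = 1.486253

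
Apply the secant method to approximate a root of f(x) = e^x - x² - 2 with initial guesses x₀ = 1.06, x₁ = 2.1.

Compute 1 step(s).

f(x) = e^x - x² - 2
x₀ = 1.06, x₁ = 2.1

Secant formula: x_{n+1} = x_n - f(x_n)(x_n - x_{n-1})/(f(x_n) - f(x_{n-1}))

Iteration 1:
  f(1.060000) = -0.237229
  f(2.100000) = 1.756170
  x_2 = 2.100000 - 1.756170×(2.100000 - 1.060000)/(1.756170 - (-0.237229))
       = 1.183768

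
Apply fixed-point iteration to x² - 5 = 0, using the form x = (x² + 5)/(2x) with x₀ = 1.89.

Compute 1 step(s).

Equation: x² - 5 = 0
Fixed-point form: x = (x² + 5)/(2x)
x₀ = 1.89

x_1 = g(1.890000) = 2.267751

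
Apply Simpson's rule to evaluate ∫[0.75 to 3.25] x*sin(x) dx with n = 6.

f(x) = x*sin(x)
a = 0.75, b = 3.25, n = 6
h = (b - a)/n = 0.416667

Simpson's rule: (h/3)[f(x₀) + 4f(x₁) + 2f(x₂) + ... + f(xₙ)]

x_0 = 0.7500, f(x_0) = 0.511229, coefficient = 1
x_1 = 1.1667, f(x_1) = 1.072686, coefficient = 4
x_2 = 1.5833, f(x_2) = 1.583209, coefficient = 2
x_3 = 2.0000, f(x_3) = 1.818595, coefficient = 4
x_4 = 2.4167, f(x_4) = 1.602443, coefficient = 2
x_5 = 2.8333, f(x_5) = 0.859635, coefficient = 4
x_6 = 3.2500, f(x_6) = -0.351634, coefficient = 1

I ≈ (0.416667/3) × 21.534561 = 2.990911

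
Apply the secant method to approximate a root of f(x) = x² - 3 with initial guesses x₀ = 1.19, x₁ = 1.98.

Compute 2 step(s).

f(x) = x² - 3
x₀ = 1.19, x₁ = 1.98

Secant formula: x_{n+1} = x_n - f(x_n)(x_n - x_{n-1})/(f(x_n) - f(x_{n-1}))

Iteration 1:
  f(1.190000) = -1.583900
  f(1.980000) = 0.920400
  x_2 = 1.980000 - 0.920400×(1.980000 - 1.190000)/(0.920400 - (-1.583900))
       = 1.689653
Iteration 2:
  f(1.980000) = 0.920400
  f(1.689653) = -0.145073
  x_3 = 1.689653 - (-0.145073)×(1.689653 - 1.980000)/(-0.145073 - 0.920400)
       = 1.729186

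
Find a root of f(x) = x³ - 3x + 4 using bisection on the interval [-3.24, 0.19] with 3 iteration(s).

f(x) = x³ - 3x + 4
Initial interval: [-3.24, 0.19]

Iteration 1:
  c_1 = (-3.240000 + 0.190000)/2 = -1.525000
  f(c_1) = f(-1.525000) = 5.028422
  f(a) × f(c) < 0, new interval: [-3.240000, -1.525000]
Iteration 2:
  c_2 = (-3.240000 + (-1.525000))/2 = -2.382500
  f(c_2) = f(-2.382500) = -2.376300
  f(a) × f(c) ≥ 0, new interval: [-2.382500, -1.525000]
Iteration 3:
  c_3 = (-2.382500 + (-1.525000))/2 = -1.953750
  f(c_3) = f(-1.953750) = 2.403515
  f(a) × f(c) < 0, new interval: [-2.382500, -1.953750]

After 3 iteration(s), the approximation is c_3 = -1.953750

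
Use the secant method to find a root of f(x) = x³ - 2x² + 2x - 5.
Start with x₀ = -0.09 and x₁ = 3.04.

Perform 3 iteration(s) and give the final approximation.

f(x) = x³ - 2x² + 2x - 5
x₀ = -0.09, x₁ = 3.04

Secant formula: x_{n+1} = x_n - f(x_n)(x_n - x_{n-1})/(f(x_n) - f(x_{n-1}))

Iteration 1:
  f(-0.090000) = -5.196929
  f(3.040000) = 10.691264
  x_2 = 3.040000 - 10.691264×(3.040000 - (-0.090000))/(10.691264 - (-5.196929))
       = 0.933804
Iteration 2:
  f(3.040000) = 10.691264
  f(0.933804) = -4.062105
  x_3 = 0.933804 - (-4.062105)×(0.933804 - 3.040000)/(-4.062105 - 10.691264)
       = 1.513711
Iteration 3:
  f(0.933804) = -4.062105
  f(1.513711) = -3.086822
  x_4 = 1.513711 - (-3.086822)×(1.513711 - 0.933804)/(-3.086822 - (-4.062105))
       = 3.349150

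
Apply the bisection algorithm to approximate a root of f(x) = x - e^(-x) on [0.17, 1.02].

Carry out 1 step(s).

f(x) = x - e^(-x)
Initial interval: [0.17, 1.02]

Iteration 1:
  c_1 = (0.170000 + 1.020000)/2 = 0.595000
  f(c_1) = f(0.595000) = 0.043437
  f(a) × f(c) < 0, new interval: [0.170000, 0.595000]

After 1 iteration(s), the approximation is c_1 = 0.595000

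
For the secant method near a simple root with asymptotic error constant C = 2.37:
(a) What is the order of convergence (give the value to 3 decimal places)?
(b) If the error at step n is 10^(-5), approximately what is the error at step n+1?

(a) Secant method has superlinear convergence with order φ = (1+√5)/2 ≈ 1.618.
    This means |e_{n+1}| ≈ C|e_n|^1.618.

(b) With |e_n| = 10^(-5) and C = 2.37:
    |e_{n+1}| ≈ 2.37 × (10^(-5))^1.618 = 2.37 × 10^(-8.09)

(a) ≈ 1.618 (golden ratio); (b) |e_{n+1}| ≈ 1.926e-08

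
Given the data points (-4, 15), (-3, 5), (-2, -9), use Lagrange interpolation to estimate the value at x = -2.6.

Lagrange interpolation formula:
P(x) = Σ yᵢ × Lᵢ(x)
where Lᵢ(x) = Π_{j≠i} (x - xⱼ)/(xᵢ - xⱼ)

L_0(-2.6) = (-2.6 - (-3))/(-4 - (-3)) × (-2.6 - (-2))/(-4 - (-2)) = -0.120000
L_1(-2.6) = (-2.6 - (-4))/(-3 - (-4)) × (-2.6 - (-2))/(-3 - (-2)) = 0.840000
L_2(-2.6) = (-2.6 - (-4))/(-2 - (-4)) × (-2.6 - (-3))/(-2 - (-3)) = 0.280000

P(-2.6) = 15×L_0(-2.6) + 5×L_1(-2.6) + (-9)×L_2(-2.6)
P(-2.6) = -0.120000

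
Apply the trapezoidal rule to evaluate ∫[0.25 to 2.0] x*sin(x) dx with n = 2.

f(x) = x*sin(x)
a = 0.25, b = 2.0, n = 2
h = (b - a)/n = 0.875000

Trapezoidal rule: (h/2)[f(x₀) + 2f(x₁) + 2f(x₂) + ... + f(xₙ)]

x_0 = 0.2500, f(x_0) = 0.061851, coefficient = 1
x_1 = 1.1250, f(x_1) = 1.015051, coefficient = 2
x_2 = 2.0000, f(x_2) = 1.818595, coefficient = 1

I ≈ (0.875000/2) × 3.910548 = 1.710865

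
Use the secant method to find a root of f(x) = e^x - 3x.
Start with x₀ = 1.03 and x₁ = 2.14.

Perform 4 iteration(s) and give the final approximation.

f(x) = e^x - 3x
x₀ = 1.03, x₁ = 2.14

Secant formula: x_{n+1} = x_n - f(x_n)(x_n - x_{n-1})/(f(x_n) - f(x_{n-1}))

Iteration 1:
  f(1.030000) = -0.288934
  f(2.140000) = 2.079438
  x_2 = 2.140000 - 2.079438×(2.140000 - 1.030000)/(2.079438 - (-0.288934))
       = 1.165417
Iteration 2:
  f(2.140000) = 2.079438
  f(1.165417) = -0.288991
  x_3 = 1.165417 - (-0.288991)×(1.165417 - 2.140000)/(-0.288991 - 2.079438)
       = 1.284333
Iteration 3:
  f(1.165417) = -0.288991
  f(1.284333) = -0.240741
  x_4 = 1.284333 - (-0.240741)×(1.284333 - 1.165417)/(-0.240741 - (-0.288991))
       = 1.877662
Iteration 4:
  f(1.284333) = -0.240741
  f(1.877662) = 0.905214
  x_5 = 1.877662 - 0.905214×(1.877662 - 1.284333)/(0.905214 - (-0.240741))
       = 1.408979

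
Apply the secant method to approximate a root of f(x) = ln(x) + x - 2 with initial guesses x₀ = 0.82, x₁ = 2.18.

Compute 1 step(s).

f(x) = ln(x) + x - 2
x₀ = 0.82, x₁ = 2.18

Secant formula: x_{n+1} = x_n - f(x_n)(x_n - x_{n-1})/(f(x_n) - f(x_{n-1}))

Iteration 1:
  f(0.820000) = -1.378451
  f(2.180000) = 0.959325
  x_2 = 2.180000 - 0.959325×(2.180000 - 0.820000)/(0.959325 - (-1.378451))
       = 1.621913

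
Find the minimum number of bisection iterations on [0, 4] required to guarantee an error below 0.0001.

We need (b-a)/2^n ≤ 0.0001
(4 - 0)/2^n ≤ 0.0001
4/2^n ≤ 0.0001
2^n ≥ 40000
n ≥ log₂(40000) = 15.29
n ≥ 16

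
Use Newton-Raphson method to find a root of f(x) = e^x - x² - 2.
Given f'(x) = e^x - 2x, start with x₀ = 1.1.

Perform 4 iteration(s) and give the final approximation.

f(x) = e^x - x² - 2
f'(x) = e^x - 2x
x₀ = 1.1

Newton-Raphson formula: x_{n+1} = x_n - f(x_n)/f'(x_n)

Iteration 1:
  f(1.100000) = -0.205834
  f'(1.100000) = 0.804166
  x_1 = 1.100000 - (-0.205834)/0.804166 = 1.355960
Iteration 2:
  f(1.355960) = 0.041856
  f'(1.355960) = 1.168564
  x_2 = 1.355960 - 0.041856/1.168564 = 1.320141
Iteration 3:
  f(1.320141) = 0.001177
  f'(1.320141) = 1.103667
  x_3 = 1.320141 - 0.001177/1.103667 = 1.319075
Iteration 4:
  f(1.319075) = 0.000001
  f'(1.319075) = 1.101810
  x_4 = 1.319075 - 0.000001/1.101810 = 1.319074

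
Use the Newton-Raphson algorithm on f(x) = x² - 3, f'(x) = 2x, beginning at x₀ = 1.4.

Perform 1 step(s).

f(x) = x² - 3
f'(x) = 2x
x₀ = 1.4

Newton-Raphson formula: x_{n+1} = x_n - f(x_n)/f'(x_n)

Iteration 1:
  f(1.400000) = -1.040000
  f'(1.400000) = 2.800000
  x_1 = 1.400000 - (-1.040000)/2.800000 = 1.771429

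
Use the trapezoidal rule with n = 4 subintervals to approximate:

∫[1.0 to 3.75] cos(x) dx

f(x) = cos(x)
a = 1.0, b = 3.75, n = 4
h = (b - a)/n = 0.687500

Trapezoidal rule: (h/2)[f(x₀) + 2f(x₁) + 2f(x₂) + ... + f(xₙ)]

x_0 = 1.0000, f(x_0) = 0.540302, coefficient = 1
x_1 = 1.6875, f(x_1) = -0.116439, coefficient = 2
x_2 = 2.3750, f(x_2) = -0.720278, coefficient = 2
x_3 = 3.0625, f(x_3) = -0.996874, coefficient = 2
x_4 = 3.7500, f(x_4) = -0.820559, coefficient = 1

I ≈ (0.687500/2) × -3.947439 = -1.356932
Exact value: -1.413032
Error: 0.056100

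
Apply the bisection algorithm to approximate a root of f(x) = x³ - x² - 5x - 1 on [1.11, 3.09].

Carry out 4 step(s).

f(x) = x³ - x² - 5x - 1
Initial interval: [1.11, 3.09]

Iteration 1:
  c_1 = (1.110000 + 3.090000)/2 = 2.100000
  f(c_1) = f(2.100000) = -6.649000
  f(a) × f(c) ≥ 0, new interval: [2.100000, 3.090000]
Iteration 2:
  c_2 = (2.100000 + 3.090000)/2 = 2.595000
  f(c_2) = f(2.595000) = -3.234230
  f(a) × f(c) ≥ 0, new interval: [2.595000, 3.090000]
Iteration 3:
  c_3 = (2.595000 + 3.090000)/2 = 2.842500
  f(c_3) = f(2.842500) = -0.325457
  f(a) × f(c) ≥ 0, new interval: [2.842500, 3.090000]
Iteration 4:
  c_4 = (2.842500 + 3.090000)/2 = 2.966250
  f(c_4) = f(2.966250) = 1.469074
  f(a) × f(c) < 0, new interval: [2.842500, 2.966250]

After 4 iteration(s), the approximation is c_4 = 2.966250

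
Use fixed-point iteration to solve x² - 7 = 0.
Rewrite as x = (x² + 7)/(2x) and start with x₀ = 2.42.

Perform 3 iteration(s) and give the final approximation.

Equation: x² - 7 = 0
Fixed-point form: x = (x² + 7)/(2x)
x₀ = 2.42

x_1 = g(2.420000) = 2.656281
x_2 = g(2.656281) = 2.645772
x_3 = g(2.645772) = 2.645751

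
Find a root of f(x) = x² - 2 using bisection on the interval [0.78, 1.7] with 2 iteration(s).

f(x) = x² - 2
Initial interval: [0.78, 1.7]

Iteration 1:
  c_1 = (0.780000 + 1.700000)/2 = 1.240000
  f(c_1) = f(1.240000) = -0.462400
  f(a) × f(c) ≥ 0, new interval: [1.240000, 1.700000]
Iteration 2:
  c_2 = (1.240000 + 1.700000)/2 = 1.470000
  f(c_2) = f(1.470000) = 0.160900
  f(a) × f(c) < 0, new interval: [1.240000, 1.470000]

After 2 iteration(s), the approximation is c_2 = 1.470000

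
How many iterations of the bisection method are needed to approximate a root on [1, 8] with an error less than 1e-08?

We need (b-a)/2^n ≤ 1e-08
(8 - 1)/2^n ≤ 1e-08
7/2^n ≤ 1e-08
2^n ≥ 700000000
n ≥ log₂(700000000) = 29.38
n ≥ 30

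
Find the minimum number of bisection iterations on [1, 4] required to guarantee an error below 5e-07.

We need (b-a)/2^n ≤ 5e-07
(4 - 1)/2^n ≤ 5e-07
3/2^n ≤ 5e-07
2^n ≥ 6000000
n ≥ log₂(6000000) = 22.52
n ≥ 23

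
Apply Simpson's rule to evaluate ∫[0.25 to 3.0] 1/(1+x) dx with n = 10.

f(x) = 1/(1+x)
a = 0.25, b = 3.0, n = 10
h = (b - a)/n = 0.275000

Simpson's rule: (h/3)[f(x₀) + 4f(x₁) + 2f(x₂) + ... + f(xₙ)]

x_0 = 0.2500, f(x_0) = 0.800000, coefficient = 1
x_1 = 0.5250, f(x_1) = 0.655738, coefficient = 4
x_2 = 0.8000, f(x_2) = 0.555556, coefficient = 2
x_3 = 1.0750, f(x_3) = 0.481928, coefficient = 4
x_4 = 1.3500, f(x_4) = 0.425532, coefficient = 2
x_5 = 1.6250, f(x_5) = 0.380952, coefficient = 4
x_6 = 1.9000, f(x_6) = 0.344828, coefficient = 2
x_7 = 2.1750, f(x_7) = 0.314961, coefficient = 4
x_8 = 2.4500, f(x_8) = 0.289855, coefficient = 2
x_9 = 2.7250, f(x_9) = 0.268456, coefficient = 4
x_10 = 3.0000, f(x_10) = 0.250000, coefficient = 1

I ≈ (0.275000/3) × 12.689679 = 1.163221
Exact value: 1.163151
Error: 0.000070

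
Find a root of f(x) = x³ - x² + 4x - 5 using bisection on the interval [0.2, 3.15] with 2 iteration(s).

f(x) = x³ - x² + 4x - 5
Initial interval: [0.2, 3.15]

Iteration 1:
  c_1 = (0.200000 + 3.150000)/2 = 1.675000
  f(c_1) = f(1.675000) = 3.593797
  f(a) × f(c) < 0, new interval: [0.200000, 1.675000]
Iteration 2:
  c_2 = (0.200000 + 1.675000)/2 = 0.937500
  f(c_2) = f(0.937500) = -1.304932
  f(a) × f(c) ≥ 0, new interval: [0.937500, 1.675000]

After 2 iteration(s), the approximation is c_2 = 0.937500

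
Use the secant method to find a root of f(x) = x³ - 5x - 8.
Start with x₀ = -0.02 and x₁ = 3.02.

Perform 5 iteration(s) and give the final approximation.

f(x) = x³ - 5x - 8
x₀ = -0.02, x₁ = 3.02

Secant formula: x_{n+1} = x_n - f(x_n)(x_n - x_{n-1})/(f(x_n) - f(x_{n-1}))

Iteration 1:
  f(-0.020000) = -7.900008
  f(3.020000) = 4.443608
  x_2 = 3.020000 - 4.443608×(3.020000 - (-0.020000))/(4.443608 - (-7.900008))
       = 1.925623
Iteration 2:
  f(3.020000) = 4.443608
  f(1.925623) = -10.487858
  x_3 = 1.925623 - (-10.487858)×(1.925623 - 3.020000)/(-10.487858 - 4.443608)
       = 2.694313
Iteration 3:
  f(1.925623) = -10.487858
  f(2.694313) = -1.912675
  x_4 = 2.694313 - (-1.912675)×(2.694313 - 1.925623)/(-1.912675 - (-10.487858))
       = 2.865768
Iteration 4:
  f(2.694313) = -1.912675
  f(2.865768) = 1.206636
  x_5 = 2.865768 - 1.206636×(2.865768 - 2.694313)/(1.206636 - (-1.912675))
       = 2.799444
Iteration 5:
  f(2.865768) = 1.206636
  f(2.799444) = -0.058288
  x_6 = 2.799444 - (-0.058288)×(2.799444 - 2.865768)/(-0.058288 - 1.206636)
       = 2.802501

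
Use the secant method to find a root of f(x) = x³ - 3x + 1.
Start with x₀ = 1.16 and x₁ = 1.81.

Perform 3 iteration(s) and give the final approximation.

f(x) = x³ - 3x + 1
x₀ = 1.16, x₁ = 1.81

Secant formula: x_{n+1} = x_n - f(x_n)(x_n - x_{n-1})/(f(x_n) - f(x_{n-1}))

Iteration 1:
  f(1.160000) = -0.919104
  f(1.810000) = 1.499741
  x_2 = 1.810000 - 1.499741×(1.810000 - 1.160000)/(1.499741 - (-0.919104))
       = 1.406985
Iteration 2:
  f(1.810000) = 1.499741
  f(1.406985) = -0.435679
  x_3 = 1.406985 - (-0.435679)×(1.406985 - 1.810000)/(-0.435679 - 1.499741)
       = 1.497707
Iteration 3:
  f(1.406985) = -0.435679
  f(1.497707) = -0.133576
  x_4 = 1.497707 - (-0.133576)×(1.497707 - 1.406985)/(-0.133576 - (-0.435679))
       = 1.537820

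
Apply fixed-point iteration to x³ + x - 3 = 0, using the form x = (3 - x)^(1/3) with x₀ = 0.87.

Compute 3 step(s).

Equation: x³ + x - 3 = 0
Fixed-point form: x = (3 - x)^(1/3)
x₀ = 0.87

x_1 = g(0.870000) = 1.286648
x_2 = g(1.286648) = 1.196600
x_3 = g(1.196600) = 1.217206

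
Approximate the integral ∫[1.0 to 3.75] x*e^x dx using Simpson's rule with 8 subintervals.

f(x) = x*e^x
a = 1.0, b = 3.75, n = 8
h = (b - a)/n = 0.343750

Simpson's rule: (h/3)[f(x₀) + 4f(x₁) + 2f(x₂) + ... + f(xₙ)]

x_0 = 1.0000, f(x_0) = 2.718282, coefficient = 1
x_1 = 1.3438, f(x_1) = 5.151120, coefficient = 4
x_2 = 1.6875, f(x_2) = 9.122539, coefficient = 2
x_3 = 2.0312, f(x_3) = 15.485458, coefficient = 4
x_4 = 2.3750, f(x_4) = 25.533656, coefficient = 2
x_5 = 2.7188, f(x_5) = 41.219944, coefficient = 4
x_6 = 3.0625, f(x_6) = 65.479137, coefficient = 2
x_7 = 3.4062, f(x_7) = 102.705121, coefficient = 4
x_8 = 3.7500, f(x_8) = 159.454058, coefficient = 1

I ≈ (0.343750/3) × 1020.689575 = 116.954014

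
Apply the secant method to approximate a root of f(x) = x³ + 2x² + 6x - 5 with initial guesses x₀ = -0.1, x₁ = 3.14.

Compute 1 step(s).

f(x) = x³ + 2x² + 6x - 5
x₀ = -0.1, x₁ = 3.14

Secant formula: x_{n+1} = x_n - f(x_n)(x_n - x_{n-1})/(f(x_n) - f(x_{n-1}))

Iteration 1:
  f(-0.100000) = -5.581000
  f(3.140000) = 64.518344
  x_2 = 3.140000 - 64.518344×(3.140000 - (-0.100000))/(64.518344 - (-5.581000))
       = 0.157954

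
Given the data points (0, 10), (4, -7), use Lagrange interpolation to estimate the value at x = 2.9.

Lagrange interpolation formula:
P(x) = Σ yᵢ × Lᵢ(x)
where Lᵢ(x) = Π_{j≠i} (x - xⱼ)/(xᵢ - xⱼ)

L_0(2.9) = (2.9 - 4)/(0 - 4) = 0.275000
L_1(2.9) = (2.9 - 0)/(4 - 0) = 0.725000

P(2.9) = 10×L_0(2.9) + (-7)×L_1(2.9)
P(2.9) = -2.325000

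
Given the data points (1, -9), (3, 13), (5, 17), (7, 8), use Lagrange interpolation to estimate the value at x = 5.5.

Lagrange interpolation formula:
P(x) = Σ yᵢ × Lᵢ(x)
where Lᵢ(x) = Π_{j≠i} (x - xⱼ)/(xᵢ - xⱼ)

L_0(5.5) = (5.5 - 3)/(1 - 3) × (5.5 - 5)/(1 - 5) × (5.5 - 7)/(1 - 7) = 0.039062
L_1(5.5) = (5.5 - 1)/(3 - 1) × (5.5 - 5)/(3 - 5) × (5.5 - 7)/(3 - 7) = -0.210938
L_2(5.5) = (5.5 - 1)/(5 - 1) × (5.5 - 3)/(5 - 3) × (5.5 - 7)/(5 - 7) = 1.054688
L_3(5.5) = (5.5 - 1)/(7 - 1) × (5.5 - 3)/(7 - 3) × (5.5 - 5)/(7 - 5) = 0.117188

P(5.5) = (-9)×L_0(5.5) + 13×L_1(5.5) + 17×L_2(5.5) + 8×L_3(5.5)
P(5.5) = 15.773438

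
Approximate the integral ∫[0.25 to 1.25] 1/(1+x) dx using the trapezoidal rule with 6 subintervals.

f(x) = 1/(1+x)
a = 0.25, b = 1.25, n = 6
h = (b - a)/n = 0.166667

Trapezoidal rule: (h/2)[f(x₀) + 2f(x₁) + 2f(x₂) + ... + f(xₙ)]

x_0 = 0.2500, f(x_0) = 0.800000, coefficient = 1
x_1 = 0.4167, f(x_1) = 0.705882, coefficient = 2
x_2 = 0.5833, f(x_2) = 0.631579, coefficient = 2
x_3 = 0.7500, f(x_3) = 0.571429, coefficient = 2
x_4 = 0.9167, f(x_4) = 0.521739, coefficient = 2
x_5 = 1.0833, f(x_5) = 0.480000, coefficient = 2
x_6 = 1.2500, f(x_6) = 0.444444, coefficient = 1

I ≈ (0.166667/2) × 7.065702 = 0.588809
Exact value: 0.587787
Error: 0.001022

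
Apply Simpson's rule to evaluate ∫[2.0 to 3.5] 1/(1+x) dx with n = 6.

f(x) = 1/(1+x)
a = 2.0, b = 3.5, n = 6
h = (b - a)/n = 0.250000

Simpson's rule: (h/3)[f(x₀) + 4f(x₁) + 2f(x₂) + ... + f(xₙ)]

x_0 = 2.0000, f(x_0) = 0.333333, coefficient = 1
x_1 = 2.2500, f(x_1) = 0.307692, coefficient = 4
x_2 = 2.5000, f(x_2) = 0.285714, coefficient = 2
x_3 = 2.7500, f(x_3) = 0.266667, coefficient = 4
x_4 = 3.0000, f(x_4) = 0.250000, coefficient = 2
x_5 = 3.2500, f(x_5) = 0.235294, coefficient = 4
x_6 = 3.5000, f(x_6) = 0.222222, coefficient = 1

I ≈ (0.250000/3) × 4.865596 = 0.405466
Exact value: 0.405465
Error: 0.000001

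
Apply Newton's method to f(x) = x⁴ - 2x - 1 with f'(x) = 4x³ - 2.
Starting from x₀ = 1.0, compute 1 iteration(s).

f(x) = x⁴ - 2x - 1
f'(x) = 4x³ - 2
x₀ = 1.0

Newton-Raphson formula: x_{n+1} = x_n - f(x_n)/f'(x_n)

Iteration 1:
  f(1.000000) = -2.000000
  f'(1.000000) = 2.000000
  x_1 = 1.000000 - (-2.000000)/2.000000 = 2.000000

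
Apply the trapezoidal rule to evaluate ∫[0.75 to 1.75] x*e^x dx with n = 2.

f(x) = x*e^x
a = 0.75, b = 1.75, n = 2
h = (b - a)/n = 0.500000

Trapezoidal rule: (h/2)[f(x₀) + 2f(x₁) + 2f(x₂) + ... + f(xₙ)]

x_0 = 0.7500, f(x_0) = 1.587750, coefficient = 1
x_1 = 1.2500, f(x_1) = 4.362929, coefficient = 2
x_2 = 1.7500, f(x_2) = 10.070555, coefficient = 1

I ≈ (0.500000/2) × 20.384162 = 5.096041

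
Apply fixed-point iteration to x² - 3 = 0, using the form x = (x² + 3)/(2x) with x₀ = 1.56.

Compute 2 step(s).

Equation: x² - 3 = 0
Fixed-point form: x = (x² + 3)/(2x)
x₀ = 1.56

x_1 = g(1.560000) = 1.741538
x_2 = g(1.741538) = 1.732077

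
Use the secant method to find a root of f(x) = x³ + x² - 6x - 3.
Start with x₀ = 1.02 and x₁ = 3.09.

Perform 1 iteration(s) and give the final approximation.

f(x) = x³ + x² - 6x - 3
x₀ = 1.02, x₁ = 3.09

Secant formula: x_{n+1} = x_n - f(x_n)(x_n - x_{n-1})/(f(x_n) - f(x_{n-1}))

Iteration 1:
  f(1.020000) = -7.018392
  f(3.090000) = 17.511729
  x_2 = 3.090000 - 17.511729×(3.090000 - 1.020000)/(17.511729 - (-7.018392))
       = 1.612254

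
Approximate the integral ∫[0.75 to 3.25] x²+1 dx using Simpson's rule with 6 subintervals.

f(x) = x²+1
a = 0.75, b = 3.25, n = 6
h = (b - a)/n = 0.416667

Simpson's rule: (h/3)[f(x₀) + 4f(x₁) + 2f(x₂) + ... + f(xₙ)]

x_0 = 0.7500, f(x_0) = 1.562500, coefficient = 1
x_1 = 1.1667, f(x_1) = 2.361111, coefficient = 4
x_2 = 1.5833, f(x_2) = 3.506944, coefficient = 2
x_3 = 2.0000, f(x_3) = 5.000000, coefficient = 4
x_4 = 2.4167, f(x_4) = 6.840278, coefficient = 2
x_5 = 2.8333, f(x_5) = 9.027778, coefficient = 4
x_6 = 3.2500, f(x_6) = 11.562500, coefficient = 1

I ≈ (0.416667/3) × 99.375000 = 13.802083
Exact value: 13.802083
Error: 0.000000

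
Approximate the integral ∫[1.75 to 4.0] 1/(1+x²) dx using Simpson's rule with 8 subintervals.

f(x) = 1/(1+x²)
a = 1.75, b = 4.0, n = 8
h = (b - a)/n = 0.281250

Simpson's rule: (h/3)[f(x₀) + 4f(x₁) + 2f(x₂) + ... + f(xₙ)]

x_0 = 1.7500, f(x_0) = 0.246154, coefficient = 1
x_1 = 2.0312, f(x_1) = 0.195085, coefficient = 4
x_2 = 2.3125, f(x_2) = 0.157538, coefficient = 2
x_3 = 2.5938, f(x_3) = 0.129407, coefficient = 4
x_4 = 2.8750, f(x_4) = 0.107926, coefficient = 2
x_5 = 3.1562, f(x_5) = 0.091225, coefficient = 4
x_6 = 3.4375, f(x_6) = 0.078025, coefficient = 2
x_7 = 3.7188, f(x_7) = 0.067435, coefficient = 4
x_8 = 4.0000, f(x_8) = 0.058824, coefficient = 1

I ≈ (0.281250/3) × 2.924564 = 0.274178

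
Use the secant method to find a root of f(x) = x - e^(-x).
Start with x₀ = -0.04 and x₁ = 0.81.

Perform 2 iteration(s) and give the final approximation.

f(x) = x - e^(-x)
x₀ = -0.04, x₁ = 0.81

Secant formula: x_{n+1} = x_n - f(x_n)(x_n - x_{n-1})/(f(x_n) - f(x_{n-1}))

Iteration 1:
  f(-0.040000) = -1.080811
  f(0.810000) = 0.365142
  x_2 = 0.810000 - 0.365142×(0.810000 - (-0.040000))/(0.365142 - (-1.080811))
       = 0.595352
Iteration 2:
  f(0.810000) = 0.365142
  f(0.595352) = 0.043984
  x_3 = 0.595352 - 0.043984×(0.595352 - 0.810000)/(0.043984 - 0.365142)
       = 0.565955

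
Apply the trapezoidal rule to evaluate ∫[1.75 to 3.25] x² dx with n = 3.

f(x) = x²
a = 1.75, b = 3.25, n = 3
h = (b - a)/n = 0.500000

Trapezoidal rule: (h/2)[f(x₀) + 2f(x₁) + 2f(x₂) + ... + f(xₙ)]

x_0 = 1.7500, f(x_0) = 3.062500, coefficient = 1
x_1 = 2.2500, f(x_1) = 5.062500, coefficient = 2
x_2 = 2.7500, f(x_2) = 7.562500, coefficient = 2
x_3 = 3.2500, f(x_3) = 10.562500, coefficient = 1

I ≈ (0.500000/2) × 38.875000 = 9.718750
Exact value: 9.656250
Error: 0.062500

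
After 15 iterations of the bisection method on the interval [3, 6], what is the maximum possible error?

Bisection error bound: |error| ≤ (b-a)/2^n
|error| ≤ (6 - 3)/2^15 = 3/2^15
|error| ≤ 0.0000915527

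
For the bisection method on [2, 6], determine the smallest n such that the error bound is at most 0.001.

We need (b-a)/2^n ≤ 0.001
(6 - 2)/2^n ≤ 0.001
4/2^n ≤ 0.001
2^n ≥ 4000
n ≥ log₂(4000) = 11.97
n ≥ 12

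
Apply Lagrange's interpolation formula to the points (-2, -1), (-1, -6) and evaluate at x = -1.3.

Lagrange interpolation formula:
P(x) = Σ yᵢ × Lᵢ(x)
where Lᵢ(x) = Π_{j≠i} (x - xⱼ)/(xᵢ - xⱼ)

L_0(-1.3) = (-1.3 - (-1))/(-2 - (-1)) = 0.300000
L_1(-1.3) = (-1.3 - (-2))/(-1 - (-2)) = 0.700000

P(-1.3) = (-1)×L_0(-1.3) + (-6)×L_1(-1.3)
P(-1.3) = -4.500000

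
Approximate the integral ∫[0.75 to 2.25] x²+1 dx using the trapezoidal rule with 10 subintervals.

f(x) = x²+1
a = 0.75, b = 2.25, n = 10
h = (b - a)/n = 0.150000

Trapezoidal rule: (h/2)[f(x₀) + 2f(x₁) + 2f(x₂) + ... + f(xₙ)]

x_0 = 0.7500, f(x_0) = 1.562500, coefficient = 1
x_1 = 0.9000, f(x_1) = 1.810000, coefficient = 2
x_2 = 1.0500, f(x_2) = 2.102500, coefficient = 2
x_3 = 1.2000, f(x_3) = 2.440000, coefficient = 2
x_4 = 1.3500, f(x_4) = 2.822500, coefficient = 2
x_5 = 1.5000, f(x_5) = 3.250000, coefficient = 2
x_6 = 1.6500, f(x_6) = 3.722500, coefficient = 2
x_7 = 1.8000, f(x_7) = 4.240000, coefficient = 2
x_8 = 1.9500, f(x_8) = 4.802500, coefficient = 2
x_9 = 2.1000, f(x_9) = 5.410000, coefficient = 2
x_10 = 2.2500, f(x_10) = 6.062500, coefficient = 1

I ≈ (0.150000/2) × 68.825000 = 5.161875
Exact value: 5.156250
Error: 0.005625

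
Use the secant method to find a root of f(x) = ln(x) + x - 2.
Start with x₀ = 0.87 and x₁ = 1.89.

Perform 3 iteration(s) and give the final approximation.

f(x) = ln(x) + x - 2
x₀ = 0.87, x₁ = 1.89

Secant formula: x_{n+1} = x_n - f(x_n)(x_n - x_{n-1})/(f(x_n) - f(x_{n-1}))

Iteration 1:
  f(0.870000) = -1.269262
  f(1.890000) = 0.526577
  x_2 = 1.890000 - 0.526577×(1.890000 - 0.870000)/(0.526577 - (-1.269262))
       = 1.590915
Iteration 2:
  f(1.890000) = 0.526577
  f(1.590915) = 0.055224
  x_3 = 1.590915 - 0.055224×(1.590915 - 1.890000)/(0.055224 - 0.526577)
       = 1.555874
Iteration 3:
  f(1.590915) = 0.055224
  f(1.555874) = -0.002089
  x_4 = 1.555874 - (-0.002089)×(1.555874 - 1.590915)/(-0.002089 - 0.055224)
       = 1.557151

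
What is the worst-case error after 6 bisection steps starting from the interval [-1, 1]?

Bisection error bound: |error| ≤ (b-a)/2^n
|error| ≤ (1 - (-1))/2^6 = 2/2^6
|error| ≤ 0.0312500000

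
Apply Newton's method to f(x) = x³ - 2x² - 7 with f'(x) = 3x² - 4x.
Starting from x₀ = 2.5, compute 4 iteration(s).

f(x) = x³ - 2x² - 7
f'(x) = 3x² - 4x
x₀ = 2.5

Newton-Raphson formula: x_{n+1} = x_n - f(x_n)/f'(x_n)

Iteration 1:
  f(2.500000) = -3.875000
  f'(2.500000) = 8.750000
  x_1 = 2.500000 - (-3.875000)/8.750000 = 2.942857
Iteration 2:
  f(2.942857) = 1.165528
  f'(2.942857) = 14.209796
  x_2 = 2.942857 - 1.165528/14.209796 = 2.860834
Iteration 3:
  f(2.860834) = 0.045389
  f'(2.860834) = 13.109782
  x_3 = 2.860834 - 0.045389/13.109782 = 2.857372
Iteration 4:
  f(2.857372) = 0.000079
  f'(2.857372) = 13.064237
  x_4 = 2.857372 - 0.000079/13.064237 = 2.857366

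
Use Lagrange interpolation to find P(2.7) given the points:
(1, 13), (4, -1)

Lagrange interpolation formula:
P(x) = Σ yᵢ × Lᵢ(x)
where Lᵢ(x) = Π_{j≠i} (x - xⱼ)/(xᵢ - xⱼ)

L_0(2.7) = (2.7 - 4)/(1 - 4) = 0.433333
L_1(2.7) = (2.7 - 1)/(4 - 1) = 0.566667

P(2.7) = 13×L_0(2.7) + (-1)×L_1(2.7)
P(2.7) = 5.066667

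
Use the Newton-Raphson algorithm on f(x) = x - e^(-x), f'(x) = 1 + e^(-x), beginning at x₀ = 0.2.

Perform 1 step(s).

f(x) = x - e^(-x)
f'(x) = 1 + e^(-x)
x₀ = 0.2

Newton-Raphson formula: x_{n+1} = x_n - f(x_n)/f'(x_n)

Iteration 1:
  f(0.200000) = -0.618731
  f'(0.200000) = 1.818731
  x_1 = 0.200000 - (-0.618731)/1.818731 = 0.540199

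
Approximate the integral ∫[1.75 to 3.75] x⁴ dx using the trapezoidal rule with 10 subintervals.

f(x) = x⁴
a = 1.75, b = 3.75, n = 10
h = (b - a)/n = 0.200000

Trapezoidal rule: (h/2)[f(x₀) + 2f(x₁) + 2f(x₂) + ... + f(xₙ)]

x_0 = 1.7500, f(x_0) = 9.378906, coefficient = 1
x_1 = 1.9500, f(x_1) = 14.459006, coefficient = 2
x_2 = 2.1500, f(x_2) = 21.367506, coefficient = 2
x_3 = 2.3500, f(x_3) = 30.498006, coefficient = 2
x_4 = 2.5500, f(x_4) = 42.282506, coefficient = 2
x_5 = 2.7500, f(x_5) = 57.191406, coefficient = 2
x_6 = 2.9500, f(x_6) = 75.733506, coefficient = 2
x_7 = 3.1500, f(x_7) = 98.456006, coefficient = 2
x_8 = 3.3500, f(x_8) = 125.944506, coefficient = 2
x_9 = 3.5500, f(x_9) = 158.823006, coefficient = 2
x_10 = 3.7500, f(x_10) = 197.753906, coefficient = 1

I ≈ (0.200000/2) × 1456.643725 = 145.664373
Exact value: 145.032813
Error: 0.631560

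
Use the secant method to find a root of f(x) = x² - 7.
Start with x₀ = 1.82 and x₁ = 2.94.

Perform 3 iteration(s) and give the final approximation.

f(x) = x² - 7
x₀ = 1.82, x₁ = 2.94

Secant formula: x_{n+1} = x_n - f(x_n)(x_n - x_{n-1})/(f(x_n) - f(x_{n-1}))

Iteration 1:
  f(1.820000) = -3.687600
  f(2.940000) = 1.643600
  x_2 = 2.940000 - 1.643600×(2.940000 - 1.820000)/(1.643600 - (-3.687600))
       = 2.594706
Iteration 2:
  f(2.940000) = 1.643600
  f(2.594706) = -0.267501
  x_3 = 2.594706 - (-0.267501)×(2.594706 - 2.940000)/(-0.267501 - 1.643600)
       = 2.643038
Iteration 3:
  f(2.594706) = -0.267501
  f(2.643038) = -0.014353
  x_4 = 2.643038 - (-0.014353)×(2.643038 - 2.594706)/(-0.014353 - (-0.267501))
       = 2.645778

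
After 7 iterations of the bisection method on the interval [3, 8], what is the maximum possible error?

Bisection error bound: |error| ≤ (b-a)/2^n
|error| ≤ (8 - 3)/2^7 = 5/2^7
|error| ≤ 0.0390625000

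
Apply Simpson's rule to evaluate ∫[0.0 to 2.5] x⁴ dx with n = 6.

f(x) = x⁴
a = 0.0, b = 2.5, n = 6
h = (b - a)/n = 0.416667

Simpson's rule: (h/3)[f(x₀) + 4f(x₁) + 2f(x₂) + ... + f(xₙ)]

x_0 = 0.0000, f(x_0) = 0.000000, coefficient = 1
x_1 = 0.4167, f(x_1) = 0.030141, coefficient = 4
x_2 = 0.8333, f(x_2) = 0.482253, coefficient = 2
x_3 = 1.2500, f(x_3) = 2.441406, coefficient = 4
x_4 = 1.6667, f(x_4) = 7.716049, coefficient = 2
x_5 = 2.0833, f(x_5) = 18.838011, coefficient = 4
x_6 = 2.5000, f(x_6) = 39.062500, coefficient = 1

I ≈ (0.416667/3) × 140.697338 = 19.541297
Exact value: 19.531250
Error: 0.010047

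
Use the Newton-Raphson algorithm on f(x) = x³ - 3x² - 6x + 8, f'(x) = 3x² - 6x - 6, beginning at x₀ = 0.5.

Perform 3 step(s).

f(x) = x³ - 3x² - 6x + 8
f'(x) = 3x² - 6x - 6
x₀ = 0.5

Newton-Raphson formula: x_{n+1} = x_n - f(x_n)/f'(x_n)

Iteration 1:
  f(0.500000) = 4.375000
  f'(0.500000) = -8.250000
  x_1 = 0.500000 - 4.375000/(-8.250000) = 1.030303
Iteration 2:
  f(1.030303) = -0.272699
  f'(1.030303) = -8.997245
  x_2 = 1.030303 - (-0.272699)/(-8.997245) = 0.999994
Iteration 3:
  f(0.999994) = 0.000056
  f'(0.999994) = -9.000000
  x_3 = 0.999994 - 0.000056/(-9.000000) = 1.000000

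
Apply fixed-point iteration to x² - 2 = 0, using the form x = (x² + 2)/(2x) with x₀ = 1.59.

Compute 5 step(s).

Equation: x² - 2 = 0
Fixed-point form: x = (x² + 2)/(2x)
x₀ = 1.59

x_1 = g(1.590000) = 1.423931
x_2 = g(1.423931) = 1.414247
x_3 = g(1.414247) = 1.414214
x_4 = g(1.414214) = 1.414214
x_5 = g(1.414214) = 1.414214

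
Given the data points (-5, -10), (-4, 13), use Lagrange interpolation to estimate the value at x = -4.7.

Lagrange interpolation formula:
P(x) = Σ yᵢ × Lᵢ(x)
where Lᵢ(x) = Π_{j≠i} (x - xⱼ)/(xᵢ - xⱼ)

L_0(-4.7) = (-4.7 - (-4))/(-5 - (-4)) = 0.700000
L_1(-4.7) = (-4.7 - (-5))/(-4 - (-5)) = 0.300000

P(-4.7) = (-10)×L_0(-4.7) + 13×L_1(-4.7)
P(-4.7) = -3.100000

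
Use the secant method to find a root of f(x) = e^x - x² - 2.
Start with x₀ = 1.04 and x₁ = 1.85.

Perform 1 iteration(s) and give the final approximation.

f(x) = e^x - x² - 2
x₀ = 1.04, x₁ = 1.85

Secant formula: x_{n+1} = x_n - f(x_n)(x_n - x_{n-1})/(f(x_n) - f(x_{n-1}))

Iteration 1:
  f(1.040000) = -0.252383
  f(1.850000) = 0.937320
  x_2 = 1.850000 - 0.937320×(1.850000 - 1.040000)/(0.937320 - (-0.252383))
       = 1.211833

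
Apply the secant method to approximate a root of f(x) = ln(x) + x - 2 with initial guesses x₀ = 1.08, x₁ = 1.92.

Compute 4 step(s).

f(x) = ln(x) + x - 2
x₀ = 1.08, x₁ = 1.92

Secant formula: x_{n+1} = x_n - f(x_n)(x_n - x_{n-1})/(f(x_n) - f(x_{n-1}))

Iteration 1:
  f(1.080000) = -0.843039
  f(1.920000) = 0.572325
  x_2 = 1.920000 - 0.572325×(1.920000 - 1.080000)/(0.572325 - (-0.843039))
       = 1.580333
Iteration 2:
  f(1.920000) = 0.572325
  f(1.580333) = 0.037968
  x_3 = 1.580333 - 0.037968×(1.580333 - 1.920000)/(0.037968 - 0.572325)
       = 1.556198
Iteration 3:
  f(1.580333) = 0.037968
  f(1.556198) = -0.001556
  x_4 = 1.556198 - (-0.001556)×(1.556198 - 1.580333)/(-0.001556 - 0.037968)
       = 1.557148
Iteration 4:
  f(1.556198) = -0.001556
  f(1.557148) = 0.000005
  x_5 = 1.557148 - 0.000005×(1.557148 - 1.556198)/(0.000005 - (-0.001556))
       = 1.557146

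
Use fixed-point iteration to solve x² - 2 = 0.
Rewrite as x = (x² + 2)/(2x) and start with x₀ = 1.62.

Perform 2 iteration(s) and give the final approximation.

Equation: x² - 2 = 0
Fixed-point form: x = (x² + 2)/(2x)
x₀ = 1.62

x_1 = g(1.620000) = 1.427284
x_2 = g(1.427284) = 1.414273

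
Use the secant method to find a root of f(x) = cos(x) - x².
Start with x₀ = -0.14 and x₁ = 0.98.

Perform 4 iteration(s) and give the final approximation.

f(x) = cos(x) - x²
x₀ = -0.14, x₁ = 0.98

Secant formula: x_{n+1} = x_n - f(x_n)(x_n - x_{n-1})/(f(x_n) - f(x_{n-1}))

Iteration 1:
  f(-0.140000) = 0.970616
  f(0.980000) = -0.403377
  x_2 = 0.980000 - (-0.403377)×(0.980000 - (-0.140000))/(-0.403377 - 0.970616)
       = 0.651190
Iteration 2:
  f(0.980000) = -0.403377
  f(0.651190) = 0.371315
  x_3 = 0.651190 - 0.371315×(0.651190 - 0.980000)/(0.371315 - (-0.403377))
       = 0.808791
Iteration 3:
  f(0.651190) = 0.371315
  f(0.808791) = 0.036232
  x_4 = 0.808791 - 0.036232×(0.808791 - 0.651190)/(0.036232 - 0.371315)
       = 0.825832
Iteration 4:
  f(0.808791) = 0.036232
  f(0.825832) = -0.004052
  x_5 = 0.825832 - (-0.004052)×(0.825832 - 0.808791)/(-0.004052 - 0.036232)
       = 0.824118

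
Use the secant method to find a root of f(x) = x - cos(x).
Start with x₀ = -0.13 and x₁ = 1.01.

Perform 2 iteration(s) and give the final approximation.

f(x) = x - cos(x)
x₀ = -0.13, x₁ = 1.01

Secant formula: x_{n+1} = x_n - f(x_n)(x_n - x_{n-1})/(f(x_n) - f(x_{n-1}))

Iteration 1:
  f(-0.130000) = -1.121562
  f(1.010000) = 0.478139
  x_2 = 1.010000 - 0.478139×(1.010000 - (-0.130000))/(0.478139 - (-1.121562))
       = 0.669262
Iteration 2:
  f(1.010000) = 0.478139
  f(0.669262) = -0.115018
  x_3 = 0.669262 - (-0.115018)×(0.669262 - 1.010000)/(-0.115018 - 0.478139)
       = 0.735334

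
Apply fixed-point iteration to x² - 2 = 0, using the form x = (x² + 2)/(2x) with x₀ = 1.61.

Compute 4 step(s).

Equation: x² - 2 = 0
Fixed-point form: x = (x² + 2)/(2x)
x₀ = 1.61

x_1 = g(1.610000) = 1.426118
x_2 = g(1.426118) = 1.414263
x_3 = g(1.414263) = 1.414214
x_4 = g(1.414214) = 1.414214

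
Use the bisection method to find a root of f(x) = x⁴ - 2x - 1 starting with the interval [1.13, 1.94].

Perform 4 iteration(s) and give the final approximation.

f(x) = x⁴ - 2x - 1
Initial interval: [1.13, 1.94]

Iteration 1:
  c_1 = (1.130000 + 1.940000)/2 = 1.535000
  f(c_1) = f(1.535000) = 1.481796
  f(a) × f(c) < 0, new interval: [1.130000, 1.535000]
Iteration 2:
  c_2 = (1.130000 + 1.535000)/2 = 1.332500
  f(c_2) = f(1.332500) = -0.512400
  f(a) × f(c) ≥ 0, new interval: [1.332500, 1.535000]
Iteration 3:
  c_3 = (1.332500 + 1.535000)/2 = 1.433750
  f(c_3) = f(1.433750) = 0.358152
  f(a) × f(c) < 0, new interval: [1.332500, 1.433750]
Iteration 4:
  c_4 = (1.332500 + 1.433750)/2 = 1.383125
  f(c_4) = f(1.383125) = -0.106548
  f(a) × f(c) ≥ 0, new interval: [1.383125, 1.433750]

After 4 iteration(s), the approximation is c_4 = 1.383125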